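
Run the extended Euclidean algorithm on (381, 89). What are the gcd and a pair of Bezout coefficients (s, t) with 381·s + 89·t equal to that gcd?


Euclidean algorithm on (381, 89) — divide until remainder is 0:
  381 = 4 · 89 + 25
  89 = 3 · 25 + 14
  25 = 1 · 14 + 11
  14 = 1 · 11 + 3
  11 = 3 · 3 + 2
  3 = 1 · 2 + 1
  2 = 2 · 1 + 0
gcd(381, 89) = 1.
Track Bezout coefficients alongside the remainders: start with r₀ = 381 = a·1 + b·0 (s = 1, t = 0) and r₁ = 89 = a·0 + b·1 (s = 0, t = 1); each new remainder r_{k+1} = r_{k-1} − q_k·r_k inherits s_{k+1} = s_{k-1} − q_k·s_k, t_{k+1} = t_{k-1} − q_k·t_k, so r_k = a·s_k + b·t_k at every step:
  q = 4: r = 25, s = 1 − 4·0 = 1, t = 0 − 4·1 = -4  (check: 381·1 + 89·(-4) = 25)
  q = 3: r = 14, s = 0 − 3·1 = -3, t = 1 − 3·(-4) = 13  (check: 381·(-3) + 89·13 = 14)
  q = 1: r = 11, s = 1 − 1·(-3) = 4, t = -4 − 1·13 = -17  (check: 381·4 + 89·(-17) = 11)
  q = 1: r = 3, s = -3 − 1·4 = -7, t = 13 − 1·(-17) = 30  (check: 381·(-7) + 89·30 = 3)
  q = 3: r = 2, s = 4 − 3·(-7) = 25, t = -17 − 3·30 = -107  (check: 381·25 + 89·(-107) = 2)
  q = 1: r = 1, s = -7 − 1·25 = -32, t = 30 − 1·(-107) = 137  (check: 381·(-32) + 89·137 = 1)
The row with r = 1 (the gcd) gives the Bezout coefficients s = -32, t = 137.
Result: 381 · (-32) + 89 · (137) = 1.

gcd(381, 89) = 1; s = -32, t = 137 (check: 381·(-32) + 89·137 = 1).


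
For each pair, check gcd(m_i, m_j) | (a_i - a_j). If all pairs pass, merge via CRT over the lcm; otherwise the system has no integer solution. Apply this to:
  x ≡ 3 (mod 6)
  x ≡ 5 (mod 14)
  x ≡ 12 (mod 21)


Moduli 6, 14, 21 are not pairwise coprime, so CRT works modulo lcm(m_i) when all pairwise compatibility conditions hold.
Pairwise compatibility: gcd(m_i, m_j) must divide a_i - a_j for every pair.
Merge one congruence at a time:
  Start: x ≡ 3 (mod 6).
  Combine with x ≡ 5 (mod 14): gcd(6, 14) = 2; 5 - 3 = 2, which IS divisible by 2, so compatible.
    Write x = 3 + 6·t and substitute into x ≡ 5 (mod 14): 6·t ≡ 5 − 3 = 2 (mod 14).
    Divide the congruence (and modulus) by g = 2: 3·t ≡ 1 (mod 7).
    The inverse of 3 mod 7 is 5 (since 3·5 = 15 = 2·7 + 1), so t ≡ 5·1 = 5 ≡ 5 (mod 7).
    Then x = 3 + 6·5 = 33, valid modulo lcm(6, 14) = 42: x ≡ 33 (mod 42).
  Combine with x ≡ 12 (mod 21): gcd(42, 21) = 21; 12 - 33 = -21, which IS divisible by 21, so compatible.
    Write x = 33 + 42·t and substitute into x ≡ 12 (mod 21): 42·t ≡ 12 − 33 = -21 (mod 21).
    Divide the congruence (and modulus) by g = 21: 2·t ≡ -1 (mod 1).
    Modulo 1 every t works; take t = 0.
    Then x = 33 + 42·0 = 33, valid modulo lcm(42, 21) = 42: x ≡ 33 (mod 42).
Verify: 33 mod 6 = 3, 33 mod 14 = 5, 33 mod 21 = 12.

x ≡ 33 (mod 42).


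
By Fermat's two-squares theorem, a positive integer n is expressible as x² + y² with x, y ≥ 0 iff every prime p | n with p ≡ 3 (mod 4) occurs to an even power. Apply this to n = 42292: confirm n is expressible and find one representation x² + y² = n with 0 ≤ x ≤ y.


Step 1: Factor n = 42292 = 2^2 · 97 · 109.
Step 2: Check the mod-4 condition on each prime factor: 2 = 2 (special); 97 ≡ 1 (mod 4), exponent 1; 109 ≡ 1 (mod 4), exponent 1.
All primes ≡ 3 (mod 4) appear to even exponent (or don't appear), so by the two-squares theorem n IS expressible as a sum of two squares.
Step 3: Build a representation. Group n = k² · m with k = 2 and m = 97 · 109 = 10573 (a product of primes ≡ 1 (mod 4)); a representation of m scales to one of n via (k·x)² + (k·y)² = k²(x² + y²). Each prime p ≡ 1 (mod 4) is itself a sum of two squares; find a² by testing p − a² for a perfect square:
  97: 97 − 1² = 96, 97 − 2² = 93, 97 − 3² = 88, 97 − 4² = 81 = 9² ⇒ 97 = 4² + 9².
  109: 109 − 1² = 108, 109 − 2² = 105, 109 − 3² = 100 = 10² ⇒ 109 = 3² + 10².
  Combine using the Brahmagupta–Fibonacci identity (a² + b²)(c² + d²) = (ac − bd)² + (ad + bc)² = (ac + bd)² + (ad − bc)²:
  97 · 109 = 10573: from (4² + 9²)(3² + 10²), take (4·3 − 9·10, 4·10 + 9·3) = (12 − 90, 40 + 27) = (-78, 67); dropping signs (only squares matter) gives (78, 67); check 78² + 67² = 6084 + 4489 = 10573 ✓.
  Scale by k = 2: (2·78, 2·67) = (156, 134).
Step 4: Order so x ≤ y and verify: 134² + 156² = 17956 + 24336 = 42292 = n. ✓

n = 42292 = 134² + 156² (one valid representation with x ≤ y).


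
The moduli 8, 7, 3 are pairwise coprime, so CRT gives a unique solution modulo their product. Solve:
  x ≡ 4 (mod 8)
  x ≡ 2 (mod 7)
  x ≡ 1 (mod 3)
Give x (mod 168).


Moduli 8, 7, 3 are pairwise coprime; by CRT there is a unique solution modulo M = 8 · 7 · 3 = 168.
Solve pairwise, accumulating the modulus:
  Start with x ≡ 4 (mod 8).
  Combine with x ≡ 2 (mod 7): since gcd(8, 7) = 1, we get a unique residue mod 56.
    Write x = 4 + 8·t and substitute into x ≡ 2 (mod 7): 8·t ≡ 2 − 4 = -2 (mod 7).
    Reduce coefficients mod 7: 1·t ≡ 5 (mod 7).
    So t ≡ 5 (mod 7).
    Then x = 4 + 8·5 = 44, valid modulo lcm(8, 7) = 56: x ≡ 44 (mod 56).
  Combine with x ≡ 1 (mod 3): since gcd(56, 3) = 1, we get a unique residue mod 168.
    Write x = 44 + 56·t and substitute into x ≡ 1 (mod 3): 56·t ≡ 1 − 44 = -43 (mod 3).
    Reduce coefficients mod 3: 2·t ≡ 2 (mod 3).
    The inverse of 2 mod 3 is 2 (since 2·2 = 4 = 1·3 + 1), so t ≡ 2·2 = 4 ≡ 1 (mod 3).
    Then x = 44 + 56·1 = 100, valid modulo lcm(56, 3) = 168: x ≡ 100 (mod 168).
Verify: 100 mod 8 = 4 ✓, 100 mod 7 = 2 ✓, 100 mod 3 = 1 ✓.

x ≡ 100 (mod 168).


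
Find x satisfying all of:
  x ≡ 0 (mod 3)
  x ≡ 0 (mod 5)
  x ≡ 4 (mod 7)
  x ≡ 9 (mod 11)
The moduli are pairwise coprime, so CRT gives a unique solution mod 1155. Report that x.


Product of moduli M = 3 · 5 · 7 · 11 = 1155.
Merge one congruence at a time:
  Start: x ≡ 0 (mod 3).
  Combine with x ≡ 0 (mod 5); new modulus lcm = 15.
    Write x = 0 + 3·t and substitute into x ≡ 0 (mod 5): 3·t ≡ 0 − 0 = 0 (mod 5).
    The inverse of 3 mod 5 is 2 (since 3·2 = 6 = 1·5 + 1), so t ≡ 2·0 = 0 ≡ 0 (mod 5).
    Then x = 0 + 3·0 = 0, valid modulo lcm(3, 5) = 15: x ≡ 0 (mod 15).
  Combine with x ≡ 4 (mod 7); new modulus lcm = 105.
    Write x = 0 + 15·t and substitute into x ≡ 4 (mod 7): 15·t ≡ 4 − 0 = 4 (mod 7).
    Reduce coefficients mod 7: 1·t ≡ 4 (mod 7).
    So t ≡ 4 (mod 7).
    Then x = 0 + 15·4 = 60, valid modulo lcm(15, 7) = 105: x ≡ 60 (mod 105).
  Combine with x ≡ 9 (mod 11); new modulus lcm = 1155.
    Write x = 60 + 105·t and substitute into x ≡ 9 (mod 11): 105·t ≡ 9 − 60 = -51 (mod 11).
    Reduce coefficients mod 11: 6·t ≡ 4 (mod 11).
    The inverse of 6 mod 11 is 2 (since 6·2 = 12 = 1·11 + 1), so t ≡ 2·4 = 8 ≡ 8 (mod 11).
    Then x = 60 + 105·8 = 900, valid modulo lcm(105, 11) = 1155: x ≡ 900 (mod 1155).
Verify against each original: 900 mod 3 = 0, 900 mod 5 = 0, 900 mod 7 = 4, 900 mod 11 = 9.

x ≡ 900 (mod 1155).


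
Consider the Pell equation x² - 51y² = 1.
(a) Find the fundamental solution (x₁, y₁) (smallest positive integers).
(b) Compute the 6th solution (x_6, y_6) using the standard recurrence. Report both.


Step 1: Find the fundamental solution (x₁, y₁) of x² - 51y² = 1.
  Expand √51 as a continued fraction. a₀ = ⌊√51⌋ = 7; iterate m_{k+1} = d_k·a_k − m_k, d_{k+1} = (51 − m_{k+1}²)/d_k, a_{k+1} = ⌊(a₀ + m_{k+1})/d_{k+1}⌋ (starting m₀ = 0, d₀ = 1), with convergents p_k = a_k·p_{k-1} + p_{k-2}, q_k = a_k·q_{k-1} + q_{k-2} (p₋₁ = 1, q₋₁ = 0):
  k = 0: a₀ = 7; p₀/q₀ = 7/1; p₀² − 51·q₀² = 49 − 51 = -2.
  k = 1: m = 7, d = 2, a = ⌊(7 + 7)/2⌋ = 7; p/q = (7·7 + 1)/(7·1 + 0) = 50/7; p² − 51·q² = 2500 − 2499 = 1.
  The first convergent with p² − 51·q² = 1 gives the fundamental solution (x₁, y₁) = (50, 7).
Step 2: Apply the recurrence (x_{n+1}, y_{n+1}) = (x₁x_n + 51y₁y_n, x₁y_n + y₁x_n) repeatedly.
  From (x_1, y_1) = (50, 7): x_2 = 50·50 + 51·7·7 = 4999; y_2 = 50·7 + 7·50 = 700.
  From (x_2, y_2) = (4999, 700): x_3 = 50·4999 + 51·7·700 = 499850; y_3 = 50·700 + 7·4999 = 69993.
  From (x_3, y_3) = (499850, 69993): x_4 = 50·499850 + 51·7·69993 = 49980001; y_4 = 50·69993 + 7·499850 = 6998600.
  From (x_4, y_4) = (49980001, 6998600): x_5 = 50·49980001 + 51·7·6998600 = 4997500250; y_5 = 50·6998600 + 7·49980001 = 699790007.
  From (x_5, y_5) = (4997500250, 699790007): x_6 = 50·4997500250 + 51·7·699790007 = 499700044999; y_6 = 50·699790007 + 7·4997500250 = 69972002100.
Step 3: Verify x_6² - 51·y_6² = 249700134972002624910001 - 249700134972002624910000 = 1 (should be 1). ✓

(x_1, y_1) = (50, 7); (x_6, y_6) = (499700044999, 69972002100).


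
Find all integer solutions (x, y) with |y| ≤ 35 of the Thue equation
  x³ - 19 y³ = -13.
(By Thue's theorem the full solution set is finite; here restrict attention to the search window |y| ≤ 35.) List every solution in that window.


The equation is x³ - 19y³ = -13. For fixed y, x³ = 19·y³ − 13, so a solution requires the RHS to be a perfect cube.
Strategy: iterate y from -35 to 35, compute RHS = 19·y³ − 13, and check whether it is a (positive or negative) perfect cube.
Check small values of y:
  y = 0: RHS = -13 is not a perfect cube.
  y = 1: RHS = 6 is not a perfect cube.
  y = -1: RHS = -32 is not a perfect cube.
  y = 2: RHS = 139 is not a perfect cube.
  y = -2: RHS = -165 is not a perfect cube.
  y = 3: RHS = 500 is not a perfect cube.
  y = -3: RHS = -526 is not a perfect cube.
Continuing the search up to |y| = 35 finds no solutions either.
No (x, y) in the scanned range satisfies the equation.

No integer solutions with |y| ≤ 35.


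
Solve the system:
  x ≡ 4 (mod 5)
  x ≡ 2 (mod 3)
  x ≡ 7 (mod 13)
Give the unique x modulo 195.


Moduli 5, 3, 13 are pairwise coprime; by CRT there is a unique solution modulo M = 5 · 3 · 13 = 195.
Solve pairwise, accumulating the modulus:
  Start with x ≡ 4 (mod 5).
  Combine with x ≡ 2 (mod 3): since gcd(5, 3) = 1, we get a unique residue mod 15.
    Write x = 4 + 5·t and substitute into x ≡ 2 (mod 3): 5·t ≡ 2 − 4 = -2 (mod 3).
    Reduce coefficients mod 3: 2·t ≡ 1 (mod 3).
    The inverse of 2 mod 3 is 2 (since 2·2 = 4 = 1·3 + 1), so t ≡ 2·1 = 2 ≡ 2 (mod 3).
    Then x = 4 + 5·2 = 14, valid modulo lcm(5, 3) = 15: x ≡ 14 (mod 15).
  Combine with x ≡ 7 (mod 13): since gcd(15, 13) = 1, we get a unique residue mod 195.
    Write x = 14 + 15·t and substitute into x ≡ 7 (mod 13): 15·t ≡ 7 − 14 = -7 (mod 13).
    Reduce coefficients mod 13: 2·t ≡ 6 (mod 13).
    The inverse of 2 mod 13 is 7 (since 2·7 = 14 = 1·13 + 1), so t ≡ 7·6 = 42 ≡ 3 (mod 13).
    Then x = 14 + 15·3 = 59, valid modulo lcm(15, 13) = 195: x ≡ 59 (mod 195).
Verify: 59 mod 5 = 4 ✓, 59 mod 3 = 2 ✓, 59 mod 13 = 7 ✓.

x ≡ 59 (mod 195).


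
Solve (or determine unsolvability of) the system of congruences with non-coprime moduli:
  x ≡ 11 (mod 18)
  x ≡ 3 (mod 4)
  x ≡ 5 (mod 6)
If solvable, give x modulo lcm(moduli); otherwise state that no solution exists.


Moduli 18, 4, 6 are not pairwise coprime, so CRT works modulo lcm(m_i) when all pairwise compatibility conditions hold.
Pairwise compatibility: gcd(m_i, m_j) must divide a_i - a_j for every pair.
Merge one congruence at a time:
  Start: x ≡ 11 (mod 18).
  Combine with x ≡ 3 (mod 4): gcd(18, 4) = 2; 3 - 11 = -8, which IS divisible by 2, so compatible.
    Write x = 11 + 18·t and substitute into x ≡ 3 (mod 4): 18·t ≡ 3 − 11 = -8 (mod 4).
    Divide the congruence (and modulus) by g = 2: 9·t ≡ -4 (mod 2).
    Reduce coefficients mod 2: 1·t ≡ 0 (mod 2).
    So t ≡ 0 (mod 2).
    Then x = 11 + 18·0 = 11, valid modulo lcm(18, 4) = 36: x ≡ 11 (mod 36).
  Combine with x ≡ 5 (mod 6): gcd(36, 6) = 6; 5 - 11 = -6, which IS divisible by 6, so compatible.
    Write x = 11 + 36·t and substitute into x ≡ 5 (mod 6): 36·t ≡ 5 − 11 = -6 (mod 6).
    Divide the congruence (and modulus) by g = 6: 6·t ≡ -1 (mod 1).
    Modulo 1 every t works; take t = 0.
    Then x = 11 + 36·0 = 11, valid modulo lcm(36, 6) = 36: x ≡ 11 (mod 36).
Verify: 11 mod 18 = 11, 11 mod 4 = 3, 11 mod 6 = 5.

x ≡ 11 (mod 36).


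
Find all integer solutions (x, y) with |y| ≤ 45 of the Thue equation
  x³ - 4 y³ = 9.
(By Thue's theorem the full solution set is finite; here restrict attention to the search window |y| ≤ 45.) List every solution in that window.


The equation is x³ - 4y³ = 9. For fixed y, x³ = 4·y³ + 9, so a solution requires the RHS to be a perfect cube.
Strategy: iterate y from -45 to 45, compute RHS = 4·y³ + 9, and check whether it is a (positive or negative) perfect cube.
Check small values of y:
  y = 0: RHS = 9 is not a perfect cube.
  y = 1: RHS = 13 is not a perfect cube.
  y = -1: RHS = 5 is not a perfect cube.
  y = 2: RHS = 41 is not a perfect cube.
  y = -2: RHS = -23 is not a perfect cube.
  y = 3: RHS = 117 is not a perfect cube.
  y = -3: RHS = -99 is not a perfect cube.
Continuing the search up to |y| = 45 finds no solutions either.
No (x, y) in the scanned range satisfies the equation.

No integer solutions with |y| ≤ 45.


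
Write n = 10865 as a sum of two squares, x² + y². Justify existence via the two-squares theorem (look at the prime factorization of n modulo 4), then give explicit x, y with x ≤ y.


Step 1: Factor n = 10865 = 5 · 41 · 53.
Step 2: Check the mod-4 condition on each prime factor: 5 ≡ 1 (mod 4), exponent 1; 41 ≡ 1 (mod 4), exponent 1; 53 ≡ 1 (mod 4), exponent 1.
All primes ≡ 3 (mod 4) appear to even exponent (or don't appear), so by the two-squares theorem n IS expressible as a sum of two squares.
Step 3: Build a representation. Here n = 5 · 41 · 53 is a product of primes ≡ 1 (mod 4). Each prime p ≡ 1 (mod 4) is itself a sum of two squares; find a² by testing p − a² for a perfect square:
  5: 5 − 1² = 4 = 2² ⇒ 5 = 1² + 2².
  41: 41 − 1² = 40, 41 − 2² = 37, 41 − 3² = 32, 41 − 4² = 25 = 5² ⇒ 41 = 4² + 5².
  53: 53 − 1² = 52, 53 − 2² = 49 = 7² ⇒ 53 = 2² + 7².
  Combine using the Brahmagupta–Fibonacci identity (a² + b²)(c² + d²) = (ac − bd)² + (ad + bc)² = (ac + bd)² + (ad − bc)²:
  5 · 41 = 205: from (1² + 2²)(4² + 5²), take (1·4 − 2·5, 1·5 + 2·4) = (4 − 10, 5 + 8) = (-6, 13); dropping signs (only squares matter) gives (6, 13); check 6² + 13² = 36 + 169 = 205 ✓.
  205 · 53 = 10865: from (6² + 13²)(2² + 7²), take (6·2 − 13·7, 6·7 + 13·2) = (12 − 91, 42 + 26) = (-79, 68); dropping signs (only squares matter) gives (79, 68); check 79² + 68² = 6241 + 4624 = 10865 ✓.
Step 4: Order so x ≤ y and verify: 68² + 79² = 4624 + 6241 = 10865 = n. ✓

n = 10865 = 68² + 79² (one valid representation with x ≤ y).


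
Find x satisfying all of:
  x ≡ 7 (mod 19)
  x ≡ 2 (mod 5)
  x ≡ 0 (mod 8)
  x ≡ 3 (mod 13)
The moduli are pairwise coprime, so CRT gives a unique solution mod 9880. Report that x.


Product of moduli M = 19 · 5 · 8 · 13 = 9880.
Merge one congruence at a time:
  Start: x ≡ 7 (mod 19).
  Combine with x ≡ 2 (mod 5); new modulus lcm = 95.
    Write x = 7 + 19·t and substitute into x ≡ 2 (mod 5): 19·t ≡ 2 − 7 = -5 (mod 5).
    Reduce coefficients mod 5: 4·t ≡ 0 (mod 5).
    The inverse of 4 mod 5 is 4 (since 4·4 = 16 = 3·5 + 1), so t ≡ 4·0 = 0 ≡ 0 (mod 5).
    Then x = 7 + 19·0 = 7, valid modulo lcm(19, 5) = 95: x ≡ 7 (mod 95).
  Combine with x ≡ 0 (mod 8); new modulus lcm = 760.
    Write x = 7 + 95·t and substitute into x ≡ 0 (mod 8): 95·t ≡ 0 − 7 = -7 (mod 8).
    Reduce coefficients mod 8: 7·t ≡ 1 (mod 8).
    The inverse of 7 mod 8 is 7 (since 7·7 = 49 = 6·8 + 1), so t ≡ 7·1 = 7 ≡ 7 (mod 8).
    Then x = 7 + 95·7 = 672, valid modulo lcm(95, 8) = 760: x ≡ 672 (mod 760).
  Combine with x ≡ 3 (mod 13); new modulus lcm = 9880.
    Write x = 672 + 760·t and substitute into x ≡ 3 (mod 13): 760·t ≡ 3 − 672 = -669 (mod 13).
    Reduce coefficients mod 13: 6·t ≡ 7 (mod 13).
    The inverse of 6 mod 13 is 11 (since 6·11 = 66 = 5·13 + 1), so t ≡ 11·7 = 77 ≡ 12 (mod 13).
    Then x = 672 + 760·12 = 9792, valid modulo lcm(760, 13) = 9880: x ≡ 9792 (mod 9880).
Verify against each original: 9792 mod 19 = 7, 9792 mod 5 = 2, 9792 mod 8 = 0, 9792 mod 13 = 3.

x ≡ 9792 (mod 9880).


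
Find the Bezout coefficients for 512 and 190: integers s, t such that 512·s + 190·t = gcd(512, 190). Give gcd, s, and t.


Euclidean algorithm on (512, 190) — divide until remainder is 0:
  512 = 2 · 190 + 132
  190 = 1 · 132 + 58
  132 = 2 · 58 + 16
  58 = 3 · 16 + 10
  16 = 1 · 10 + 6
  10 = 1 · 6 + 4
  6 = 1 · 4 + 2
  4 = 2 · 2 + 0
gcd(512, 190) = 2.
Track Bezout coefficients alongside the remainders: start with r₀ = 512 = a·1 + b·0 (s = 1, t = 0) and r₁ = 190 = a·0 + b·1 (s = 0, t = 1); each new remainder r_{k+1} = r_{k-1} − q_k·r_k inherits s_{k+1} = s_{k-1} − q_k·s_k, t_{k+1} = t_{k-1} − q_k·t_k, so r_k = a·s_k + b·t_k at every step:
  q = 2: r = 132, s = 1 − 2·0 = 1, t = 0 − 2·1 = -2  (check: 512·1 + 190·(-2) = 132)
  q = 1: r = 58, s = 0 − 1·1 = -1, t = 1 − 1·(-2) = 3  (check: 512·(-1) + 190·3 = 58)
  q = 2: r = 16, s = 1 − 2·(-1) = 3, t = -2 − 2·3 = -8  (check: 512·3 + 190·(-8) = 16)
  q = 3: r = 10, s = -1 − 3·3 = -10, t = 3 − 3·(-8) = 27  (check: 512·(-10) + 190·27 = 10)
  q = 1: r = 6, s = 3 − 1·(-10) = 13, t = -8 − 1·27 = -35  (check: 512·13 + 190·(-35) = 6)
  q = 1: r = 4, s = -10 − 1·13 = -23, t = 27 − 1·(-35) = 62  (check: 512·(-23) + 190·62 = 4)
  q = 1: r = 2, s = 13 − 1·(-23) = 36, t = -35 − 1·62 = -97  (check: 512·36 + 190·(-97) = 2)
The row with r = 2 (the gcd) gives the Bezout coefficients s = 36, t = -97.
Result: 512 · (36) + 190 · (-97) = 2.

gcd(512, 190) = 2; s = 36, t = -97 (check: 512·36 + 190·(-97) = 2).


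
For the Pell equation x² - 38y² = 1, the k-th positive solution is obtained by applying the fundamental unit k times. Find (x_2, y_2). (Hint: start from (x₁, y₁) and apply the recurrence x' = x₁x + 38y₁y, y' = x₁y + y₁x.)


Step 1: Find the fundamental solution (x₁, y₁) of x² - 38y² = 1.
  Expand √38 as a continued fraction. a₀ = ⌊√38⌋ = 6; iterate m_{k+1} = d_k·a_k − m_k, d_{k+1} = (38 − m_{k+1}²)/d_k, a_{k+1} = ⌊(a₀ + m_{k+1})/d_{k+1}⌋ (starting m₀ = 0, d₀ = 1), with convergents p_k = a_k·p_{k-1} + p_{k-2}, q_k = a_k·q_{k-1} + q_{k-2} (p₋₁ = 1, q₋₁ = 0):
  k = 0: a₀ = 6; p₀/q₀ = 6/1; p₀² − 38·q₀² = 36 − 38 = -2.
  k = 1: m = 6, d = 2, a = ⌊(6 + 6)/2⌋ = 6; p/q = (6·6 + 1)/(6·1 + 0) = 37/6; p² − 38·q² = 1369 − 1368 = 1.
  The first convergent with p² − 38·q² = 1 gives the fundamental solution (x₁, y₁) = (37, 6).
Step 2: Apply the recurrence (x_{n+1}, y_{n+1}) = (x₁x_n + 38y₁y_n, x₁y_n + y₁x_n) repeatedly.
  From (x_1, y_1) = (37, 6): x_2 = 37·37 + 38·6·6 = 2737; y_2 = 37·6 + 6·37 = 444.
Step 3: Verify x_2² - 38·y_2² = 7491169 - 7491168 = 1 (should be 1). ✓

(x_1, y_1) = (37, 6); (x_2, y_2) = (2737, 444).


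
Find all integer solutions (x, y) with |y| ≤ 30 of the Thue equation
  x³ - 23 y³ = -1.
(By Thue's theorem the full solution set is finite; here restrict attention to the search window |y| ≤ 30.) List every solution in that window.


The equation is x³ - 23y³ = -1. For fixed y, x³ = 23·y³ − 1, so a solution requires the RHS to be a perfect cube.
Strategy: iterate y from -30 to 30, compute RHS = 23·y³ − 1, and check whether it is a (positive or negative) perfect cube.
Check small values of y:
  y = 0: RHS = -1 = (-1)³ ⇒ x = -1 works.
  y = 1: RHS = 22 is not a perfect cube.
  y = -1: RHS = -24 is not a perfect cube.
  y = 2: RHS = 183 is not a perfect cube.
  y = -2: RHS = -185 is not a perfect cube.
  y = 3: RHS = 620 is not a perfect cube.
  y = -3: RHS = -622 is not a perfect cube.
Continuing the search up to |y| = 30 finds no further solutions beyond those listed.
Collected solutions: (-1, 0).

Solutions (with |y| ≤ 30): (-1, 0).


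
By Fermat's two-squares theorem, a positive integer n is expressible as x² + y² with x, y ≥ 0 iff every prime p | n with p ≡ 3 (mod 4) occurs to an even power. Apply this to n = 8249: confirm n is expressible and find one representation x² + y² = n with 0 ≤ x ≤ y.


Step 1: Factor n = 8249 = 73 · 113.
Step 2: Check the mod-4 condition on each prime factor: 73 ≡ 1 (mod 4), exponent 1; 113 ≡ 1 (mod 4), exponent 1.
All primes ≡ 3 (mod 4) appear to even exponent (or don't appear), so by the two-squares theorem n IS expressible as a sum of two squares.
Step 3: Build a representation. Here n = 73 · 113 is a product of primes ≡ 1 (mod 4). Each prime p ≡ 1 (mod 4) is itself a sum of two squares; find a² by testing p − a² for a perfect square:
  73: 73 − 1² = 72, 73 − 2² = 69, 73 − 3² = 64 = 8² ⇒ 73 = 3² + 8².
  113: 113 − 1² = 112, 113 − 2² = 109, 113 − 3² = 104, 113 − 4² = 97, 113 − 5² = 88, 113 − 6² = 77, 113 − 7² = 64 = 8² ⇒ 113 = 7² + 8².
  Combine using the Brahmagupta–Fibonacci identity (a² + b²)(c² + d²) = (ac − bd)² + (ad + bc)² = (ac + bd)² + (ad − bc)²:
  73 · 113 = 8249: from (3² + 8²)(7² + 8²), take (3·7 − 8·8, 3·8 + 8·7) = (21 − 64, 24 + 56) = (-43, 80); dropping signs (only squares matter) gives (43, 80); check 43² + 80² = 1849 + 6400 = 8249 ✓.
Step 4: Order so x ≤ y and verify: 43² + 80² = 1849 + 6400 = 8249 = n. ✓

n = 8249 = 43² + 80² (one valid representation with x ≤ y).


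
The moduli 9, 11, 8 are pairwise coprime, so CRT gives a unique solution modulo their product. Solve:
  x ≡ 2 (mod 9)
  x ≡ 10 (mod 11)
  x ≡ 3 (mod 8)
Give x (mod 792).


Moduli 9, 11, 8 are pairwise coprime; by CRT there is a unique solution modulo M = 9 · 11 · 8 = 792.
Solve pairwise, accumulating the modulus:
  Start with x ≡ 2 (mod 9).
  Combine with x ≡ 10 (mod 11): since gcd(9, 11) = 1, we get a unique residue mod 99.
    Write x = 2 + 9·t and substitute into x ≡ 10 (mod 11): 9·t ≡ 10 − 2 = 8 (mod 11).
    The inverse of 9 mod 11 is 5 (since 9·5 = 45 = 4·11 + 1), so t ≡ 5·8 = 40 ≡ 7 (mod 11).
    Then x = 2 + 9·7 = 65, valid modulo lcm(9, 11) = 99: x ≡ 65 (mod 99).
  Combine with x ≡ 3 (mod 8): since gcd(99, 8) = 1, we get a unique residue mod 792.
    Write x = 65 + 99·t and substitute into x ≡ 3 (mod 8): 99·t ≡ 3 − 65 = -62 (mod 8).
    Reduce coefficients mod 8: 3·t ≡ 2 (mod 8).
    The inverse of 3 mod 8 is 3 (since 3·3 = 9 = 1·8 + 1), so t ≡ 3·2 = 6 ≡ 6 (mod 8).
    Then x = 65 + 99·6 = 659, valid modulo lcm(99, 8) = 792: x ≡ 659 (mod 792).
Verify: 659 mod 9 = 2 ✓, 659 mod 11 = 10 ✓, 659 mod 8 = 3 ✓.

x ≡ 659 (mod 792).


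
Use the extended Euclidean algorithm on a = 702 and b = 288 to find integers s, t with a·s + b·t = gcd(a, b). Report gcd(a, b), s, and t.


Euclidean algorithm on (702, 288) — divide until remainder is 0:
  702 = 2 · 288 + 126
  288 = 2 · 126 + 36
  126 = 3 · 36 + 18
  36 = 2 · 18 + 0
gcd(702, 288) = 18.
Track Bezout coefficients alongside the remainders: start with r₀ = 702 = a·1 + b·0 (s = 1, t = 0) and r₁ = 288 = a·0 + b·1 (s = 0, t = 1); each new remainder r_{k+1} = r_{k-1} − q_k·r_k inherits s_{k+1} = s_{k-1} − q_k·s_k, t_{k+1} = t_{k-1} − q_k·t_k, so r_k = a·s_k + b·t_k at every step:
  q = 2: r = 126, s = 1 − 2·0 = 1, t = 0 − 2·1 = -2  (check: 702·1 + 288·(-2) = 126)
  q = 2: r = 36, s = 0 − 2·1 = -2, t = 1 − 2·(-2) = 5  (check: 702·(-2) + 288·5 = 36)
  q = 3: r = 18, s = 1 − 3·(-2) = 7, t = -2 − 3·5 = -17  (check: 702·7 + 288·(-17) = 18)
The row with r = 18 (the gcd) gives the Bezout coefficients s = 7, t = -17.
Result: 702 · (7) + 288 · (-17) = 18.

gcd(702, 288) = 18; s = 7, t = -17 (check: 702·7 + 288·(-17) = 18).


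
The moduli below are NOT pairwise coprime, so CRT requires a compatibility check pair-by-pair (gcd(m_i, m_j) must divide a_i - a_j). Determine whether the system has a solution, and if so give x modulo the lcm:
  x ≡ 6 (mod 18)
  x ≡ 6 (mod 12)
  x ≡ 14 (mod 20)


Moduli 18, 12, 20 are not pairwise coprime, so CRT works modulo lcm(m_i) when all pairwise compatibility conditions hold.
Pairwise compatibility: gcd(m_i, m_j) must divide a_i - a_j for every pair.
Merge one congruence at a time:
  Start: x ≡ 6 (mod 18).
  Combine with x ≡ 6 (mod 12): gcd(18, 12) = 6; 6 - 6 = 0, which IS divisible by 6, so compatible.
    Write x = 6 + 18·t and substitute into x ≡ 6 (mod 12): 18·t ≡ 6 − 6 = 0 (mod 12).
    Divide the congruence (and modulus) by g = 6: 3·t ≡ 0 (mod 2).
    Reduce coefficients mod 2: 1·t ≡ 0 (mod 2).
    So t ≡ 0 (mod 2).
    Then x = 6 + 18·0 = 6, valid modulo lcm(18, 12) = 36: x ≡ 6 (mod 36).
  Combine with x ≡ 14 (mod 20): gcd(36, 20) = 4; 14 - 6 = 8, which IS divisible by 4, so compatible.
    Write x = 6 + 36·t and substitute into x ≡ 14 (mod 20): 36·t ≡ 14 − 6 = 8 (mod 20).
    Divide the congruence (and modulus) by g = 4: 9·t ≡ 2 (mod 5).
    Reduce coefficients mod 5: 4·t ≡ 2 (mod 5).
    The inverse of 4 mod 5 is 4 (since 4·4 = 16 = 3·5 + 1), so t ≡ 4·2 = 8 ≡ 3 (mod 5).
    Then x = 6 + 36·3 = 114, valid modulo lcm(36, 20) = 180: x ≡ 114 (mod 180).
Verify: 114 mod 18 = 6, 114 mod 12 = 6, 114 mod 20 = 14.

x ≡ 114 (mod 180).


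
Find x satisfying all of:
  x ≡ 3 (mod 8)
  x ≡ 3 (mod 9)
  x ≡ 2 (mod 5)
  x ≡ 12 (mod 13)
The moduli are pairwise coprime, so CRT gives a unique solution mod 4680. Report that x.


Product of moduli M = 8 · 9 · 5 · 13 = 4680.
Merge one congruence at a time:
  Start: x ≡ 3 (mod 8).
  Combine with x ≡ 3 (mod 9); new modulus lcm = 72.
    Write x = 3 + 8·t and substitute into x ≡ 3 (mod 9): 8·t ≡ 3 − 3 = 0 (mod 9).
    The inverse of 8 mod 9 is 8 (since 8·8 = 64 = 7·9 + 1), so t ≡ 8·0 = 0 ≡ 0 (mod 9).
    Then x = 3 + 8·0 = 3, valid modulo lcm(8, 9) = 72: x ≡ 3 (mod 72).
  Combine with x ≡ 2 (mod 5); new modulus lcm = 360.
    Write x = 3 + 72·t and substitute into x ≡ 2 (mod 5): 72·t ≡ 2 − 3 = -1 (mod 5).
    Reduce coefficients mod 5: 2·t ≡ 4 (mod 5).
    The inverse of 2 mod 5 is 3 (since 2·3 = 6 = 1·5 + 1), so t ≡ 3·4 = 12 ≡ 2 (mod 5).
    Then x = 3 + 72·2 = 147, valid modulo lcm(72, 5) = 360: x ≡ 147 (mod 360).
  Combine with x ≡ 12 (mod 13); new modulus lcm = 4680.
    Write x = 147 + 360·t and substitute into x ≡ 12 (mod 13): 360·t ≡ 12 − 147 = -135 (mod 13).
    Reduce coefficients mod 13: 9·t ≡ 8 (mod 13).
    The inverse of 9 mod 13 is 3 (since 9·3 = 27 = 2·13 + 1), so t ≡ 3·8 = 24 ≡ 11 (mod 13).
    Then x = 147 + 360·11 = 4107, valid modulo lcm(360, 13) = 4680: x ≡ 4107 (mod 4680).
Verify against each original: 4107 mod 8 = 3, 4107 mod 9 = 3, 4107 mod 5 = 2, 4107 mod 13 = 12.

x ≡ 4107 (mod 4680).


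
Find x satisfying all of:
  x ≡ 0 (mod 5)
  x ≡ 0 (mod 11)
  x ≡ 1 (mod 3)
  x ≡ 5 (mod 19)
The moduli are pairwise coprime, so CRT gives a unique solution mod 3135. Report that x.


Product of moduli M = 5 · 11 · 3 · 19 = 3135.
Merge one congruence at a time:
  Start: x ≡ 0 (mod 5).
  Combine with x ≡ 0 (mod 11); new modulus lcm = 55.
    Write x = 0 + 5·t and substitute into x ≡ 0 (mod 11): 5·t ≡ 0 − 0 = 0 (mod 11).
    The inverse of 5 mod 11 is 9 (since 5·9 = 45 = 4·11 + 1), so t ≡ 9·0 = 0 ≡ 0 (mod 11).
    Then x = 0 + 5·0 = 0, valid modulo lcm(5, 11) = 55: x ≡ 0 (mod 55).
  Combine with x ≡ 1 (mod 3); new modulus lcm = 165.
    Write x = 0 + 55·t and substitute into x ≡ 1 (mod 3): 55·t ≡ 1 − 0 = 1 (mod 3).
    Reduce coefficients mod 3: 1·t ≡ 1 (mod 3).
    So t ≡ 1 (mod 3).
    Then x = 0 + 55·1 = 55, valid modulo lcm(55, 3) = 165: x ≡ 55 (mod 165).
  Combine with x ≡ 5 (mod 19); new modulus lcm = 3135.
    Write x = 55 + 165·t and substitute into x ≡ 5 (mod 19): 165·t ≡ 5 − 55 = -50 (mod 19).
    Reduce coefficients mod 19: 13·t ≡ 7 (mod 19).
    The inverse of 13 mod 19 is 3 (since 13·3 = 39 = 2·19 + 1), so t ≡ 3·7 = 21 ≡ 2 (mod 19).
    Then x = 55 + 165·2 = 385, valid modulo lcm(165, 19) = 3135: x ≡ 385 (mod 3135).
Verify against each original: 385 mod 5 = 0, 385 mod 11 = 0, 385 mod 3 = 1, 385 mod 19 = 5.

x ≡ 385 (mod 3135).


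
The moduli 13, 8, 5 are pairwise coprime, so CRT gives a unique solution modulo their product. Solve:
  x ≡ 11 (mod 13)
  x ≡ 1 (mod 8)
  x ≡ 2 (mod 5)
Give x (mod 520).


Moduli 13, 8, 5 are pairwise coprime; by CRT there is a unique solution modulo M = 13 · 8 · 5 = 520.
Solve pairwise, accumulating the modulus:
  Start with x ≡ 11 (mod 13).
  Combine with x ≡ 1 (mod 8): since gcd(13, 8) = 1, we get a unique residue mod 104.
    Write x = 11 + 13·t and substitute into x ≡ 1 (mod 8): 13·t ≡ 1 − 11 = -10 (mod 8).
    Reduce coefficients mod 8: 5·t ≡ 6 (mod 8).
    The inverse of 5 mod 8 is 5 (since 5·5 = 25 = 3·8 + 1), so t ≡ 5·6 = 30 ≡ 6 (mod 8).
    Then x = 11 + 13·6 = 89, valid modulo lcm(13, 8) = 104: x ≡ 89 (mod 104).
  Combine with x ≡ 2 (mod 5): since gcd(104, 5) = 1, we get a unique residue mod 520.
    Write x = 89 + 104·t and substitute into x ≡ 2 (mod 5): 104·t ≡ 2 − 89 = -87 (mod 5).
    Reduce coefficients mod 5: 4·t ≡ 3 (mod 5).
    The inverse of 4 mod 5 is 4 (since 4·4 = 16 = 3·5 + 1), so t ≡ 4·3 = 12 ≡ 2 (mod 5).
    Then x = 89 + 104·2 = 297, valid modulo lcm(104, 5) = 520: x ≡ 297 (mod 520).
Verify: 297 mod 13 = 11 ✓, 297 mod 8 = 1 ✓, 297 mod 5 = 2 ✓.

x ≡ 297 (mod 520).


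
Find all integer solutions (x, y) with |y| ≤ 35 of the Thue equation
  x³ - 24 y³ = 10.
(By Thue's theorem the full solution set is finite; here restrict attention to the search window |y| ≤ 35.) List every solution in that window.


The equation is x³ - 24y³ = 10. For fixed y, x³ = 24·y³ + 10, so a solution requires the RHS to be a perfect cube.
Strategy: iterate y from -35 to 35, compute RHS = 24·y³ + 10, and check whether it is a (positive or negative) perfect cube.
Check small values of y:
  y = 0: RHS = 10 is not a perfect cube.
  y = 1: RHS = 34 is not a perfect cube.
  y = -1: RHS = -14 is not a perfect cube.
  y = 2: RHS = 202 is not a perfect cube.
  y = -2: RHS = -182 is not a perfect cube.
  y = 3: RHS = 658 is not a perfect cube.
  y = -3: RHS = -638 is not a perfect cube.
Continuing the search up to |y| = 35 finds no solutions either.
No (x, y) in the scanned range satisfies the equation.

No integer solutions with |y| ≤ 35.


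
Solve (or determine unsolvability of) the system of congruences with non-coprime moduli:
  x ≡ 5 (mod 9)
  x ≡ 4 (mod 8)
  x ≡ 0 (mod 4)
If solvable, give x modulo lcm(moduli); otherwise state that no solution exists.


Moduli 9, 8, 4 are not pairwise coprime, so CRT works modulo lcm(m_i) when all pairwise compatibility conditions hold.
Pairwise compatibility: gcd(m_i, m_j) must divide a_i - a_j for every pair.
Merge one congruence at a time:
  Start: x ≡ 5 (mod 9).
  Combine with x ≡ 4 (mod 8): gcd(9, 8) = 1; 4 - 5 = -1, which IS divisible by 1, so compatible.
    Write x = 5 + 9·t and substitute into x ≡ 4 (mod 8): 9·t ≡ 4 − 5 = -1 (mod 8).
    Reduce coefficients mod 8: 1·t ≡ 7 (mod 8).
    So t ≡ 7 (mod 8).
    Then x = 5 + 9·7 = 68, valid modulo lcm(9, 8) = 72: x ≡ 68 (mod 72).
  Combine with x ≡ 0 (mod 4): gcd(72, 4) = 4; 0 - 68 = -68, which IS divisible by 4, so compatible.
    Write x = 68 + 72·t and substitute into x ≡ 0 (mod 4): 72·t ≡ 0 − 68 = -68 (mod 4).
    Divide the congruence (and modulus) by g = 4: 18·t ≡ -17 (mod 1).
    Modulo 1 every t works; take t = 0.
    Then x = 68 + 72·0 = 68, valid modulo lcm(72, 4) = 72: x ≡ 68 (mod 72).
Verify: 68 mod 9 = 5, 68 mod 8 = 4, 68 mod 4 = 0.

x ≡ 68 (mod 72).


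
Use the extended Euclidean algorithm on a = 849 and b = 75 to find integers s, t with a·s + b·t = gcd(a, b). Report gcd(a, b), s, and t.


Euclidean algorithm on (849, 75) — divide until remainder is 0:
  849 = 11 · 75 + 24
  75 = 3 · 24 + 3
  24 = 8 · 3 + 0
gcd(849, 75) = 3.
Track Bezout coefficients alongside the remainders: start with r₀ = 849 = a·1 + b·0 (s = 1, t = 0) and r₁ = 75 = a·0 + b·1 (s = 0, t = 1); each new remainder r_{k+1} = r_{k-1} − q_k·r_k inherits s_{k+1} = s_{k-1} − q_k·s_k, t_{k+1} = t_{k-1} − q_k·t_k, so r_k = a·s_k + b·t_k at every step:
  q = 11: r = 24, s = 1 − 11·0 = 1, t = 0 − 11·1 = -11  (check: 849·1 + 75·(-11) = 24)
  q = 3: r = 3, s = 0 − 3·1 = -3, t = 1 − 3·(-11) = 34  (check: 849·(-3) + 75·34 = 3)
The row with r = 3 (the gcd) gives the Bezout coefficients s = -3, t = 34.
Result: 849 · (-3) + 75 · (34) = 3.

gcd(849, 75) = 3; s = -3, t = 34 (check: 849·(-3) + 75·34 = 3).


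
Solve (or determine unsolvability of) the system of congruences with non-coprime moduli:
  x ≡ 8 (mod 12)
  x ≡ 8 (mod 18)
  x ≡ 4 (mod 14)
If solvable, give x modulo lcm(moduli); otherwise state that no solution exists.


Moduli 12, 18, 14 are not pairwise coprime, so CRT works modulo lcm(m_i) when all pairwise compatibility conditions hold.
Pairwise compatibility: gcd(m_i, m_j) must divide a_i - a_j for every pair.
Merge one congruence at a time:
  Start: x ≡ 8 (mod 12).
  Combine with x ≡ 8 (mod 18): gcd(12, 18) = 6; 8 - 8 = 0, which IS divisible by 6, so compatible.
    Write x = 8 + 12·t and substitute into x ≡ 8 (mod 18): 12·t ≡ 8 − 8 = 0 (mod 18).
    Divide the congruence (and modulus) by g = 6: 2·t ≡ 0 (mod 3).
    The inverse of 2 mod 3 is 2 (since 2·2 = 4 = 1·3 + 1), so t ≡ 2·0 = 0 ≡ 0 (mod 3).
    Then x = 8 + 12·0 = 8, valid modulo lcm(12, 18) = 36: x ≡ 8 (mod 36).
  Combine with x ≡ 4 (mod 14): gcd(36, 14) = 2; 4 - 8 = -4, which IS divisible by 2, so compatible.
    Write x = 8 + 36·t and substitute into x ≡ 4 (mod 14): 36·t ≡ 4 − 8 = -4 (mod 14).
    Divide the congruence (and modulus) by g = 2: 18·t ≡ -2 (mod 7).
    Reduce coefficients mod 7: 4·t ≡ 5 (mod 7).
    The inverse of 4 mod 7 is 2 (since 4·2 = 8 = 1·7 + 1), so t ≡ 2·5 = 10 ≡ 3 (mod 7).
    Then x = 8 + 36·3 = 116, valid modulo lcm(36, 14) = 252: x ≡ 116 (mod 252).
Verify: 116 mod 12 = 8, 116 mod 18 = 8, 116 mod 14 = 4.

x ≡ 116 (mod 252).


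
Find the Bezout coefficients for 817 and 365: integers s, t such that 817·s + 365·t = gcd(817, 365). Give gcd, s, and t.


Euclidean algorithm on (817, 365) — divide until remainder is 0:
  817 = 2 · 365 + 87
  365 = 4 · 87 + 17
  87 = 5 · 17 + 2
  17 = 8 · 2 + 1
  2 = 2 · 1 + 0
gcd(817, 365) = 1.
Track Bezout coefficients alongside the remainders: start with r₀ = 817 = a·1 + b·0 (s = 1, t = 0) and r₁ = 365 = a·0 + b·1 (s = 0, t = 1); each new remainder r_{k+1} = r_{k-1} − q_k·r_k inherits s_{k+1} = s_{k-1} − q_k·s_k, t_{k+1} = t_{k-1} − q_k·t_k, so r_k = a·s_k + b·t_k at every step:
  q = 2: r = 87, s = 1 − 2·0 = 1, t = 0 − 2·1 = -2  (check: 817·1 + 365·(-2) = 87)
  q = 4: r = 17, s = 0 − 4·1 = -4, t = 1 − 4·(-2) = 9  (check: 817·(-4) + 365·9 = 17)
  q = 5: r = 2, s = 1 − 5·(-4) = 21, t = -2 − 5·9 = -47  (check: 817·21 + 365·(-47) = 2)
  q = 8: r = 1, s = -4 − 8·21 = -172, t = 9 − 8·(-47) = 385  (check: 817·(-172) + 365·385 = 1)
The row with r = 1 (the gcd) gives the Bezout coefficients s = -172, t = 385.
Result: 817 · (-172) + 365 · (385) = 1.

gcd(817, 365) = 1; s = -172, t = 385 (check: 817·(-172) + 365·385 = 1).


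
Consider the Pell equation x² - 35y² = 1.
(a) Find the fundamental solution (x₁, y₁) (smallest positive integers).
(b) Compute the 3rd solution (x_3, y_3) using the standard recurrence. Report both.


Step 1: Find the fundamental solution (x₁, y₁) of x² - 35y² = 1.
  Expand √35 as a continued fraction. a₀ = ⌊√35⌋ = 5; iterate m_{k+1} = d_k·a_k − m_k, d_{k+1} = (35 − m_{k+1}²)/d_k, a_{k+1} = ⌊(a₀ + m_{k+1})/d_{k+1}⌋ (starting m₀ = 0, d₀ = 1), with convergents p_k = a_k·p_{k-1} + p_{k-2}, q_k = a_k·q_{k-1} + q_{k-2} (p₋₁ = 1, q₋₁ = 0):
  k = 0: a₀ = 5; p₀/q₀ = 5/1; p₀² − 35·q₀² = 25 − 35 = -10.
  k = 1: m = 5, d = 10, a = ⌊(5 + 5)/10⌋ = 1; p/q = (1·5 + 1)/(1·1 + 0) = 6/1; p² − 35·q² = 36 − 35 = 1.
  The first convergent with p² − 35·q² = 1 gives the fundamental solution (x₁, y₁) = (6, 1).
Step 2: Apply the recurrence (x_{n+1}, y_{n+1}) = (x₁x_n + 35y₁y_n, x₁y_n + y₁x_n) repeatedly.
  From (x_1, y_1) = (6, 1): x_2 = 6·6 + 35·1·1 = 71; y_2 = 6·1 + 1·6 = 12.
  From (x_2, y_2) = (71, 12): x_3 = 6·71 + 35·1·12 = 846; y_3 = 6·12 + 1·71 = 143.
Step 3: Verify x_3² - 35·y_3² = 715716 - 715715 = 1 (should be 1). ✓

(x_1, y_1) = (6, 1); (x_3, y_3) = (846, 143).


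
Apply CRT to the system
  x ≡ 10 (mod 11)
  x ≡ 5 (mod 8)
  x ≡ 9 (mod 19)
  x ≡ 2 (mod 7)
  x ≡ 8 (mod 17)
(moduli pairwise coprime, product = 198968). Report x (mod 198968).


Product of moduli M = 11 · 8 · 19 · 7 · 17 = 198968.
Merge one congruence at a time:
  Start: x ≡ 10 (mod 11).
  Combine with x ≡ 5 (mod 8); new modulus lcm = 88.
    Write x = 10 + 11·t and substitute into x ≡ 5 (mod 8): 11·t ≡ 5 − 10 = -5 (mod 8).
    Reduce coefficients mod 8: 3·t ≡ 3 (mod 8).
    The inverse of 3 mod 8 is 3 (since 3·3 = 9 = 1·8 + 1), so t ≡ 3·3 = 9 ≡ 1 (mod 8).
    Then x = 10 + 11·1 = 21, valid modulo lcm(11, 8) = 88: x ≡ 21 (mod 88).
  Combine with x ≡ 9 (mod 19); new modulus lcm = 1672.
    Write x = 21 + 88·t and substitute into x ≡ 9 (mod 19): 88·t ≡ 9 − 21 = -12 (mod 19).
    Reduce coefficients mod 19: 12·t ≡ 7 (mod 19).
    The inverse of 12 mod 19 is 8 (since 12·8 = 96 = 5·19 + 1), so t ≡ 8·7 = 56 ≡ 18 (mod 19).
    Then x = 21 + 88·18 = 1605, valid modulo lcm(88, 19) = 1672: x ≡ 1605 (mod 1672).
  Combine with x ≡ 2 (mod 7); new modulus lcm = 11704.
    Write x = 1605 + 1672·t and substitute into x ≡ 2 (mod 7): 1672·t ≡ 2 − 1605 = -1603 (mod 7).
    Reduce coefficients mod 7: 6·t ≡ 0 (mod 7).
    The inverse of 6 mod 7 is 6 (since 6·6 = 36 = 5·7 + 1), so t ≡ 6·0 = 0 ≡ 0 (mod 7).
    Then x = 1605 + 1672·0 = 1605, valid modulo lcm(1672, 7) = 11704: x ≡ 1605 (mod 11704).
  Combine with x ≡ 8 (mod 17); new modulus lcm = 198968.
    Write x = 1605 + 11704·t and substitute into x ≡ 8 (mod 17): 11704·t ≡ 8 − 1605 = -1597 (mod 17).
    Reduce coefficients mod 17: 8·t ≡ 1 (mod 17).
    The inverse of 8 mod 17 is 15 (since 8·15 = 120 = 7·17 + 1), so t ≡ 15·1 = 15 ≡ 15 (mod 17).
    Then x = 1605 + 11704·15 = 177165, valid modulo lcm(11704, 17) = 198968: x ≡ 177165 (mod 198968).
Verify against each original: 177165 mod 11 = 10, 177165 mod 8 = 5, 177165 mod 19 = 9, 177165 mod 7 = 2, 177165 mod 17 = 8.

x ≡ 177165 (mod 198968).


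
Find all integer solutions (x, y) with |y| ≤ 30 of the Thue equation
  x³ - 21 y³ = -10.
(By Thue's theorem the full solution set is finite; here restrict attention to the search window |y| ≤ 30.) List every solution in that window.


The equation is x³ - 21y³ = -10. For fixed y, x³ = 21·y³ − 10, so a solution requires the RHS to be a perfect cube.
Strategy: iterate y from -30 to 30, compute RHS = 21·y³ − 10, and check whether it is a (positive or negative) perfect cube.
Check small values of y:
  y = 0: RHS = -10 is not a perfect cube.
  y = 1: RHS = 11 is not a perfect cube.
  y = -1: RHS = -31 is not a perfect cube.
  y = 2: RHS = 158 is not a perfect cube.
  y = -2: RHS = -178 is not a perfect cube.
  y = 3: RHS = 557 is not a perfect cube.
  y = -3: RHS = -577 is not a perfect cube.
Continuing the search up to |y| = 30 finds no solutions either.
No (x, y) in the scanned range satisfies the equation.

No integer solutions with |y| ≤ 30.


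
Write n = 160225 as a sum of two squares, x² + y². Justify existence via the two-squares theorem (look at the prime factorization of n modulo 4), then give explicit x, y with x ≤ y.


Step 1: Factor n = 160225 = 5^2 · 13 · 17 · 29.
Step 2: Check the mod-4 condition on each prime factor: 5 ≡ 1 (mod 4), exponent 2; 13 ≡ 1 (mod 4), exponent 1; 17 ≡ 1 (mod 4), exponent 1; 29 ≡ 1 (mod 4), exponent 1.
All primes ≡ 3 (mod 4) appear to even exponent (or don't appear), so by the two-squares theorem n IS expressible as a sum of two squares.
Step 3: Build a representation. Group n = k² · m with k = 5 and m = 13 · 17 · 29 = 6409 (a product of primes ≡ 1 (mod 4)); a representation of m scales to one of n via (k·x)² + (k·y)² = k²(x² + y²). Each prime p ≡ 1 (mod 4) is itself a sum of two squares; find a² by testing p − a² for a perfect square:
  13: 13 − 1² = 12, 13 − 2² = 9 = 3² ⇒ 13 = 2² + 3².
  17: 17 − 1² = 16 = 4² ⇒ 17 = 1² + 4².
  29: 29 − 1² = 28, 29 − 2² = 25 = 5² ⇒ 29 = 2² + 5².
  Combine using the Brahmagupta–Fibonacci identity (a² + b²)(c² + d²) = (ac − bd)² + (ad + bc)² = (ac + bd)² + (ad − bc)²:
  13 · 17 = 221: from (2² + 3²)(1² + 4²), take (2·1 − 3·4, 2·4 + 3·1) = (2 − 12, 8 + 3) = (-10, 11); dropping signs (only squares matter) gives (10, 11); check 10² + 11² = 100 + 121 = 221 ✓.
  221 · 29 = 6409: from (10² + 11²)(2² + 5²), take (10·2 − 11·5, 10·5 + 11·2) = (20 − 55, 50 + 22) = (-35, 72); dropping signs (only squares matter) gives (35, 72); check 35² + 72² = 1225 + 5184 = 6409 ✓.
  Scale by k = 5: (5·35, 5·72) = (175, 360).
Step 4: Order so x ≤ y and verify: 175² + 360² = 30625 + 129600 = 160225 = n. ✓

n = 160225 = 175² + 360² (one valid representation with x ≤ y).
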